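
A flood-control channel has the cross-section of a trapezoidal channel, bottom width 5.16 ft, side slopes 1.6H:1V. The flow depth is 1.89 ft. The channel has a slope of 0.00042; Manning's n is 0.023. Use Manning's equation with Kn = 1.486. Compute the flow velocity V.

V = 1.54 ft/s

With bottom width b = 5.16 ft and side slope z = 1.6: A = (b + zy)y = (5.16 + 1.6×1.89)×1.89 = 15.47 ft²; P = b + 2y√(1+z²) = 5.16 + 2×1.89×1.887 = 12.29 ft.
Hydraulic radius R = A/P = 15.47/12.29 = 1.258 ft.
From Manning's equation, V = (1.486/n) R^(2/3) S^(1/2) = (1.486/0.023) × 1.258^(2/3) × 0.00042^(1/2) = 1.54 ft/s.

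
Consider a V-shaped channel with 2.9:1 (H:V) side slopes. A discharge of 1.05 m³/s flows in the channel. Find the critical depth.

y_c = 0.485 m

At critical depth, Q² T / (g A³) = 1, i.e. A³/T = Q²/g = 1.05²/9.81 = 0.1124.
Trying y = 0.417 m: A³/T = 0.05302 — low.
Trying y = 0.485 m: A³/T = 0.1128 — matches.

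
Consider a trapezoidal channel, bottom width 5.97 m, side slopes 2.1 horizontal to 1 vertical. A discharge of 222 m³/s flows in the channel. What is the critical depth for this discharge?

y_c = 3.52 m

At critical depth, Q² T / (g A³) = 1, i.e. A³/T = Q²/g = 222²/9.81 = 5024.
Try y = 4.5 m: A³/T = 13430 — high.
Try y = 2.56 m: A³/T = 1465 — low.
Try y = 3.52 m: A³/T = 5013 — ≈ 5024.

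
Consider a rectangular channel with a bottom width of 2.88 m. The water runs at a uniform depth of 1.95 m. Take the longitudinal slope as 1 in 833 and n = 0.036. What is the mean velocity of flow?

Flow area A = b·y = 2.88 × 1.95 = 5.616 m². Wetted perimeter P = b + 2y = 2.88 + 2×1.95 = 6.78 m.
Hydraulic radius R = A/P = 5.616/6.78 = 0.8283 m.
From Manning's equation, V = (1/n) R^(2/3) S^(1/2) = (1/0.036) × 0.8283^(2/3) × 0.0012^(1/2) = 0.849 m/s.

V = 0.849 m/s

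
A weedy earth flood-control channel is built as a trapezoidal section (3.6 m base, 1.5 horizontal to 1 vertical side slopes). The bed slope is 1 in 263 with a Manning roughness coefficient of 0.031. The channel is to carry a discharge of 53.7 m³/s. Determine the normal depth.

y_n = 2.67 m

Manning's equation rearranged: A R^(2/3) = nQ / (1·√S) = 0.031 × 53.7 / (√0.003802) = 27.
Try y = 2.28 m: A R^(2/3) = 19.59 — low.
Try y = 3.31 m: A R^(2/3) = 42.34 — high.
Try y = 2.67 m: A R^(2/3) = 27.02 — ≈ 27.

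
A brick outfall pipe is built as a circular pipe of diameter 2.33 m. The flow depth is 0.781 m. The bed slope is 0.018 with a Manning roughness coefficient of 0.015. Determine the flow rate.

For a circular section of diameter D = 2.33 m at depth y = 0.781 m, the central angle is θ = 2 arccos(1 − 2y/D) = 2.47 rad. Then A = (D²/8)(θ − sin θ) = 1.254 m² and P = Dθ/2 = 2.877 m.
Hydraulic radius R = A/P = 1.254/2.877 = 0.4357 m.
Manning's equation: Q = (1/n) A R^(2/3) S^(1/2) = (1/0.015) × 1.254 × 0.4357^(2/3) × 0.018^(1/2) = 6.44 m³/s.

Q = 6.44 m³/s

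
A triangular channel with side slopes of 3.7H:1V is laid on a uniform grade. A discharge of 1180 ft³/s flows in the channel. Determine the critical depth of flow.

At critical depth, Q² T / (g A³) = 1, i.e. A³/T = Q²/g = 1180²/32.2 = 43240.
At y = 6.37 ft: A³/T = 71790 — high.
At y = 4.34 ft: A³/T = 10540 — low.
At y = 5.76 ft: A³/T = 43400 — close enough.

y_c = 5.76 ft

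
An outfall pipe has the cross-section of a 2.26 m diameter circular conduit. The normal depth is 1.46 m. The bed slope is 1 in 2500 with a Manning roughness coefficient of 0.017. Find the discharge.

Q = 2.42 m³/s

For a circular section of diameter D = 2.26 m at depth y = 1.46 m, the central angle is θ = 2 arccos(1 − 2y/D) = 3.734 rad. Then A = (D²/8)(θ − sin θ) = 2.741 m² and P = Dθ/2 = 4.22 m.
Hydraulic radius R = A/P = 2.741/4.22 = 0.6495 m.
Manning's equation: Q = (1/n) A R^(2/3) S^(1/2) = (1/0.017) × 2.741 × 0.6495^(2/3) × 0.0004^(1/2) = 2.42 m³/s.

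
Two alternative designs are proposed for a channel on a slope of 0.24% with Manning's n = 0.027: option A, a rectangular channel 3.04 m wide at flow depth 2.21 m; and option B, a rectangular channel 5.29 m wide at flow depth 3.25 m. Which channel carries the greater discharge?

Channel A: Flow area A = b·y = 3.04 × 2.21 = 6.718 m². Wetted perimeter P = b + 2y = 3.04 + 2×2.21 = 7.46 m. Hydraulic radius R = A/P = 6.718/7.46 = 0.9006 m. Q_A = (1/0.027)·6.718·0.9006^(2/3)·√0.0024 = 11.37 m³/s.
Channel B: Flow area A = b·y = 5.29 × 3.25 = 17.19 m². Wetted perimeter P = b + 2y = 5.29 + 2×3.25 = 11.79 m. Hydraulic radius R = A/P = 17.19/11.79 = 1.458 m. Q_B = (1/0.027)·17.19·1.458^(2/3)·√0.0024 = 40.11 m³/s.
Q_A = 11.37 m³/s vs Q_B = 40.11 m³/s, so channel B carries more.

channel B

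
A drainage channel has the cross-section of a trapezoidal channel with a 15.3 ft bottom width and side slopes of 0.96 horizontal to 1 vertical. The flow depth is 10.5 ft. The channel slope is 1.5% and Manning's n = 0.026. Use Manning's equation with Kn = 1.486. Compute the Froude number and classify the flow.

With bottom width b = 15.3 ft and side slope z = 0.96: A = (b + zy)y = (15.3 + 0.96×10.5)×10.5 = 266.5 ft²; P = b + 2y√(1+z²) = 15.3 + 2×10.5×1.386 = 44.41 ft.
Hydraulic radius R = A/P = 266.5/44.41 = 6.001 ft.
V = (1.486/n) R^(2/3) √S = (1.486/0.026) × 6.001^(2/3) × √0.015 = 23.11 ft/s. Hydraulic depth D_h = A/T = 266.5/35.46 = 7.515 ft.
Froude number Fr = V/√(g·D_h) = 23.11/√(32.2×7.515) = 1.49, which is greater than 1, so the flow is supercritical.

supercritical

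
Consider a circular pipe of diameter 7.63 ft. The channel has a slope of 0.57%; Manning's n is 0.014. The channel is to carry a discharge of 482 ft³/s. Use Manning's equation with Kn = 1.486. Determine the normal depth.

Manning's equation rearranged: A R^(2/3) = nQ / (1.486·√S) = 0.014 × 482 / (1.486 × √0.0057) = 60.15.
At y = 6.05 ft: A R^(2/3) = 68.14 — too large.
At y = 4.78 ft: A R^(2/3) = 50.42 — too small.
At y = 5.43 ft: A R^(2/3) = 60.15 — matches.

y_n = 5.43 ft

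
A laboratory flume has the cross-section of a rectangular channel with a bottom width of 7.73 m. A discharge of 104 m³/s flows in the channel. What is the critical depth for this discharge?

y_c = 2.64 m

For a rectangular channel, critical depth y_c = (q²/g)^(1/3) where q = Q/b = 104/7.73 = 13.45 m²/s.
So y_c = (13.45²/9.81)^(1/3) = 2.64 m.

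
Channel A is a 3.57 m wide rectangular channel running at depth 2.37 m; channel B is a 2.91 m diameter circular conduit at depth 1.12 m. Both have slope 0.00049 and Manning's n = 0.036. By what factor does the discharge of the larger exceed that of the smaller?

5.07

Channel A: Flow area A = b·y = 3.57 × 2.37 = 8.461 m². Wetted perimeter P = b + 2y = 3.57 + 2×2.37 = 8.31 m. Hydraulic radius R = A/P = 8.461/8.31 = 1.018 m. Q_A = (1/0.036)·8.461·1.018^(2/3)·√0.00049 = 5.265 m³/s.
Channel B: For a circular section of diameter D = 2.91 m at depth y = 1.12 m, the central angle is θ = 2 arccos(1 − 2y/D) = 2.677 rad. Then A = (D²/8)(θ − sin θ) = 2.359 m² and P = Dθ/2 = 3.895 m. Hydraulic radius R = A/P = 2.359/3.895 = 0.6057 m. Q_B = (1/0.036)·2.359·0.6057^(2/3)·√0.00049 = 1.039 m³/s.
The larger discharge is 5.265 m³/s and the smaller is 1.039 m³/s; the ratio is 5.07.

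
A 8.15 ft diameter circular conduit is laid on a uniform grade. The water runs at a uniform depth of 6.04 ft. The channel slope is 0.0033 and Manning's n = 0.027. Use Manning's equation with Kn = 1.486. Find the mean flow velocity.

V = 5.75 ft/s

For a circular section of diameter D = 8.15 ft at depth y = 6.04 ft, the central angle is θ = 2 arccos(1 − 2y/D) = 4.148 rad. Then A = (D²/8)(θ − sin θ) = 41.45 ft² and P = Dθ/2 = 16.9 ft.
Hydraulic radius R = A/P = 41.45/16.9 = 2.453 ft.
From Manning's equation, V = (1.486/n) R^(2/3) S^(1/2) = (1.486/0.027) × 2.453^(2/3) × 0.0033^(1/2) = 5.75 ft/s.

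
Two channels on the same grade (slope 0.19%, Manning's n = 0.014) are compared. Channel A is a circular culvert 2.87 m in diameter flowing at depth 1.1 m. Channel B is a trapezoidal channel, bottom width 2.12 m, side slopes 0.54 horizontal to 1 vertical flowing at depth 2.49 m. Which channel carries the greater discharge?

channel B

Channel A: For a circular section of diameter D = 2.87 m at depth y = 1.1 m, the central angle is θ = 2 arccos(1 − 2y/D) = 2.67 rad. Then A = (D²/8)(θ − sin θ) = 2.282 m² and P = Dθ/2 = 3.832 m. Hydraulic radius R = A/P = 2.282/3.832 = 0.5955 m. Q_A = (1/0.014)·2.282·0.5955^(2/3)·√0.0019 = 5.029 m³/s.
Channel B: With bottom width b = 2.12 m and side slope z = 0.54: A = (b + zy)y = (2.12 + 0.54×2.49)×2.49 = 8.627 m²; P = b + 2y√(1+z²) = 2.12 + 2×2.49×1.136 = 7.78 m. Hydraulic radius R = A/P = 8.627/7.78 = 1.109 m. Q_B = (1/0.014)·8.627·1.109^(2/3)·√0.0019 = 28.78 m³/s.
Q_A = 5.029 m³/s vs Q_B = 28.78 m³/s, so channel B carries more.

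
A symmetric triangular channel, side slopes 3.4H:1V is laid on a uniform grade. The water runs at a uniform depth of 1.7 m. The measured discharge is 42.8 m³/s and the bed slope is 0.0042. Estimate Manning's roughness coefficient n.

For a triangular section with side slope z = 3.4: A = zy² = 3.4×1.7² = 9.826 m²; P = 2y√(1+z²) = 2×1.7×3.544 = 12.05 m.
Hydraulic radius R = A/P = 9.826/12.05 = 0.8155 m.
Rearranging Manning's equation: n = (1/Q) A R^(2/3) S^(1/2) = (1/42.8) × 9.826 × 0.8155^(2/3) × √0.0042 = 0.013.

n = 0.013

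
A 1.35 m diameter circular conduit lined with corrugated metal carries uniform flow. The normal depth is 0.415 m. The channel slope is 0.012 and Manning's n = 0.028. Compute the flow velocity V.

V = 1.49 m/s

For a circular section of diameter D = 1.35 m at depth y = 0.415 m, the central angle is θ = 2 arccos(1 − 2y/D) = 2.351 rad. Then A = (D²/8)(θ − sin θ) = 0.3736 m² and P = Dθ/2 = 1.587 m.
Hydraulic radius R = A/P = 0.3736/1.587 = 0.2354 m.
From Manning's equation, V = (1/n) R^(2/3) S^(1/2) = (1/0.028) × 0.2354^(2/3) × 0.012^(1/2) = 1.49 m/s.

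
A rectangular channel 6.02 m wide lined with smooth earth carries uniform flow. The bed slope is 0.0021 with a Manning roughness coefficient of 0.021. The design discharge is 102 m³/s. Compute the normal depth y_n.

y_n = 5.08 m

Manning's equation rearranged: A R^(2/3) = nQ / (1·√S) = 0.021 × 102 / (√0.0021) = 46.74.
At y = 3.49 m: A R^(2/3) = 28.93 — low.
At y = 5.08 m: A R^(2/3) = 46.75 — ≈ 46.74.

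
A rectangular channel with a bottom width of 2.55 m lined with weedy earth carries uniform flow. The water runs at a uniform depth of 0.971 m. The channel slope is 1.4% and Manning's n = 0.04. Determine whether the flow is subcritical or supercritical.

subcritical

Flow area A = b·y = 2.55 × 0.971 = 2.476 m². Wetted perimeter P = b + 2y = 2.55 + 2×0.971 = 4.492 m.
Hydraulic radius R = A/P = 2.476/4.492 = 0.5512 m.
V = (1/n) R^(2/3) √S = (1/0.04) × 0.5512^(2/3) × √0.014 = 1.989 m/s. Hydraulic depth D_h = A/T = 2.476/2.55 = 0.971 m.
Froude number Fr = V/√(g·D_h) = 1.989/√(9.81×0.971) = 0.644, which is less than 1, so the flow is subcritical.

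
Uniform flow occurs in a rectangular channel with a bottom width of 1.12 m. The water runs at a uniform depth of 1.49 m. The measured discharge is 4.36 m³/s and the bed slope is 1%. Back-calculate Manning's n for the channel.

Flow area A = b·y = 1.12 × 1.49 = 1.669 m². Wetted perimeter P = b + 2y = 1.12 + 2×1.49 = 4.1 m.
Hydraulic radius R = A/P = 1.669/4.1 = 0.407 m.
Rearranging Manning's equation: n = (1/Q) A R^(2/3) S^(1/2) = (1/4.36) × 1.669 × 0.407^(2/3) × √0.01 = 0.021.

n = 0.021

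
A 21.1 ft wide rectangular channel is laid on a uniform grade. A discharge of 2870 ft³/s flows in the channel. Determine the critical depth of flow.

y_c = 8.31 ft

For a rectangular channel, critical depth y_c = (q²/g)^(1/3) where q = Q/b = 2870/21.1 = 136 ft²/s.
So y_c = (136²/32.2)^(1/3) = 8.31 ft.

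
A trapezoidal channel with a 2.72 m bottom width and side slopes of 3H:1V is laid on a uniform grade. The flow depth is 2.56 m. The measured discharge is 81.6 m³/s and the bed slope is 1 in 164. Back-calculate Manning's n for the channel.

n = 0.032

With bottom width b = 2.72 m and side slope z = 3: A = (b + zy)y = (2.72 + 3×2.56)×2.56 = 26.62 m²; P = b + 2y√(1+z²) = 2.72 + 2×2.56×3.162 = 18.91 m.
Hydraulic radius R = A/P = 26.62/18.91 = 1.408 m.
Rearranging Manning's equation: n = (1/Q) A R^(2/3) S^(1/2) = (1/81.6) × 26.62 × 1.408^(2/3) × √0.006098 = 0.032.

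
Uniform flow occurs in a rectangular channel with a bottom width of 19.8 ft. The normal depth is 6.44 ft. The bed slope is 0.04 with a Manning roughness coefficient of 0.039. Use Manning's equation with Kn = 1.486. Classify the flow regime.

supercritical

Flow area A = b·y = 19.8 × 6.44 = 127.5 ft². Wetted perimeter P = b + 2y = 19.8 + 2×6.44 = 32.68 ft.
Hydraulic radius R = A/P = 127.5/32.68 = 3.902 ft.
V = (1.486/n) R^(2/3) √S = (1.486/0.039) × 3.902^(2/3) × √0.04 = 18.89 ft/s. Hydraulic depth D_h = A/T = 127.5/19.8 = 6.44 ft.
Froude number Fr = V/√(g·D_h) = 18.89/√(32.2×6.44) = 1.31, which is greater than 1, so the flow is supercritical.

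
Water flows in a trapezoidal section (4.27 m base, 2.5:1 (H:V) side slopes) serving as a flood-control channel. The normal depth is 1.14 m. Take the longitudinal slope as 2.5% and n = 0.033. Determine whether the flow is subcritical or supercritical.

With bottom width b = 4.27 m and side slope z = 2.5: A = (b + zy)y = (4.27 + 2.5×1.14)×1.14 = 8.117 m²; P = b + 2y√(1+z²) = 4.27 + 2×1.14×2.693 = 10.41 m.
Hydraulic radius R = A/P = 8.117/10.41 = 0.7798 m.
V = (1/n) R^(2/3) √S = (1/0.033) × 0.7798^(2/3) × √0.025 = 4.059 m/s. Hydraulic depth D_h = A/T = 8.117/9.97 = 0.8141 m.
Froude number Fr = V/√(g·D_h) = 4.059/√(9.81×0.8141) = 1.44, which is greater than 1, so the flow is supercritical.

supercritical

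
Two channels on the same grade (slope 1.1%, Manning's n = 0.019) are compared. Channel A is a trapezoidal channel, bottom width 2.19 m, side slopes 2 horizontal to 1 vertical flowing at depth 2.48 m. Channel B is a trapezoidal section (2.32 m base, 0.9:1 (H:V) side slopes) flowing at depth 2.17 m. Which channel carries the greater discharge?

Channel A: With bottom width b = 2.19 m and side slope z = 2: A = (b + zy)y = (2.19 + 2×2.48)×2.48 = 17.73 m²; P = b + 2y√(1+z²) = 2.19 + 2×2.48×2.236 = 13.28 m. Hydraulic radius R = A/P = 17.73/13.28 = 1.335 m. Q_A = (1/0.019)·17.73·1.335^(2/3)·√0.011 = 118.7 m³/s.
Channel B: With bottom width b = 2.32 m and side slope z = 0.9: A = (b + zy)y = (2.32 + 0.9×2.17)×2.17 = 9.272 m²; P = b + 2y√(1+z²) = 2.32 + 2×2.17×1.345 = 8.159 m. Hydraulic radius R = A/P = 9.272/8.159 = 1.136 m. Q_B = (1/0.019)·9.272·1.136^(2/3)·√0.011 = 55.74 m³/s.
Q_A = 118.7 m³/s vs Q_B = 55.74 m³/s, so channel A carries more.

channel A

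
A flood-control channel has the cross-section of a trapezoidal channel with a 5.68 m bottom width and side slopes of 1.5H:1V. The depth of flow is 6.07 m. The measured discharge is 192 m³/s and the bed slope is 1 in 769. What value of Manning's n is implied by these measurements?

n = 0.037

With bottom width b = 5.68 m and side slope z = 1.5: A = (b + zy)y = (5.68 + 1.5×6.07)×6.07 = 89.74 m²; P = b + 2y√(1+z²) = 5.68 + 2×6.07×1.803 = 27.57 m.
Hydraulic radius R = A/P = 89.74/27.57 = 3.256 m.
Rearranging Manning's equation: n = (1/Q) A R^(2/3) S^(1/2) = (1/192) × 89.74 × 3.256^(2/3) × √0.0013 = 0.037.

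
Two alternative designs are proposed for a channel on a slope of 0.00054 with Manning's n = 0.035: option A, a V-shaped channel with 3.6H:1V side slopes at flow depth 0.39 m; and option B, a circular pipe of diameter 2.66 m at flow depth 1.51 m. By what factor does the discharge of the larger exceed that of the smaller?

Channel A: For a triangular section with side slope z = 3.6: A = zy² = 3.6×0.39² = 0.5476 m²; P = 2y√(1+z²) = 2×0.39×3.736 = 2.914 m. Hydraulic radius R = A/P = 0.5476/2.914 = 0.1879 m. Q_A = (1/0.035)·0.5476·0.1879^(2/3)·√0.00054 = 0.1193 m³/s.
Channel B: For a circular section of diameter D = 2.66 m at depth y = 1.51 m, the central angle is θ = 2 arccos(1 − 2y/D) = 3.413 rad. Then A = (D²/8)(θ − sin θ) = 3.256 m² and P = Dθ/2 = 4.539 m. Hydraulic radius R = A/P = 3.256/4.539 = 0.7173 m. Q_B = (1/0.035)·3.256·0.7173^(2/3)·√0.00054 = 1.732 m³/s.
The larger discharge is 1.732 m³/s and the smaller is 0.1193 m³/s; the ratio is 14.5.

14.5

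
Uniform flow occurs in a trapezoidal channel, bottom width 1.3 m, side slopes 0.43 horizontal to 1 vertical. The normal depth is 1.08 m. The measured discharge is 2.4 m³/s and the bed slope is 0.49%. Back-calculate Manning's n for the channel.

n = 0.036

With bottom width b = 1.3 m and side slope z = 0.43: A = (b + zy)y = (1.3 + 0.43×1.08)×1.08 = 1.906 m²; P = b + 2y√(1+z²) = 1.3 + 2×1.08×1.089 = 3.651 m.
Hydraulic radius R = A/P = 1.906/3.651 = 0.5219 m.
Rearranging Manning's equation: n = (1/Q) A R^(2/3) S^(1/2) = (1/2.4) × 1.906 × 0.5219^(2/3) × √0.0049 = 0.036.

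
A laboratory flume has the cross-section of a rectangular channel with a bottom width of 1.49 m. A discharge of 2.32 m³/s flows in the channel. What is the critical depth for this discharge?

For a rectangular channel, critical depth y_c = (q²/g)^(1/3) where q = Q/b = 2.32/1.49 = 1.557 m²/s.
So y_c = (1.557²/9.81)^(1/3) = 0.628 m.

y_c = 0.628 m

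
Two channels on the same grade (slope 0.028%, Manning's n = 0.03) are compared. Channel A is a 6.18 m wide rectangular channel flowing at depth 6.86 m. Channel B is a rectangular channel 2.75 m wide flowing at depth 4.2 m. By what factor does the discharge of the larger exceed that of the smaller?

5.94

Channel A: Flow area A = b·y = 6.18 × 6.86 = 42.39 m². Wetted perimeter P = b + 2y = 6.18 + 2×6.86 = 19.9 m. Hydraulic radius R = A/P = 42.39/19.9 = 2.13 m. Q_A = (1/0.03)·42.39·2.13^(2/3)·√0.00028 = 39.15 m³/s.
Channel B: Flow area A = b·y = 2.75 × 4.2 = 11.55 m². Wetted perimeter P = b + 2y = 2.75 + 2×4.2 = 11.15 m. Hydraulic radius R = A/P = 11.55/11.15 = 1.036 m. Q_B = (1/0.03)·11.55·1.036^(2/3)·√0.00028 = 6.595 m³/s.
The larger discharge is 39.15 m³/s and the smaller is 6.595 m³/s; the ratio is 5.94.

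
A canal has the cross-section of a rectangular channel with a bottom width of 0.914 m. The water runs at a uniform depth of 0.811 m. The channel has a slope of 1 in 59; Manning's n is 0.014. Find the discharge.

Q = 3.04 m³/s

Flow area A = b·y = 0.914 × 0.811 = 0.7413 m². Wetted perimeter P = b + 2y = 0.914 + 2×0.811 = 2.536 m.
Hydraulic radius R = A/P = 0.7413/2.536 = 0.2923 m.
Manning's equation: Q = (1/n) A R^(2/3) S^(1/2) = (1/0.014) × 0.7413 × 0.2923^(2/3) × 0.01695^(1/2) = 3.04 m³/s.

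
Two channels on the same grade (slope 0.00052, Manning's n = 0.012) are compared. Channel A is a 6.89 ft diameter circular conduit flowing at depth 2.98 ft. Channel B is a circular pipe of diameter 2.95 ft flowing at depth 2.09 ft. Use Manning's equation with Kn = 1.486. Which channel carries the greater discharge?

Channel A: For a circular section of diameter D = 6.89 ft at depth y = 2.98 ft, the central angle is θ = 2 arccos(1 − 2y/D) = 2.871 rad. Then A = (D²/8)(θ − sin θ) = 15.45 ft² and P = Dθ/2 = 9.89 ft. Hydraulic radius R = A/P = 15.45/9.89 = 1.562 ft. Q_A = (1.486/0.012)·15.45·1.562^(2/3)·√0.00052 = 58.73 ft³/s.
Channel B: For a circular section of diameter D = 2.95 ft at depth y = 2.09 ft, the central angle is θ = 2 arccos(1 − 2y/D) = 4.002 rad. Then A = (D²/8)(θ − sin θ) = 5.178 ft² and P = Dθ/2 = 5.903 ft. Hydraulic radius R = A/P = 5.178/5.903 = 0.8772 ft. Q_B = (1.486/0.012)·5.178·0.8772^(2/3)·√0.00052 = 13.4 ft³/s.
Q_A = 58.73 ft³/s vs Q_B = 13.4 ft³/s, so channel A carries more.

channel A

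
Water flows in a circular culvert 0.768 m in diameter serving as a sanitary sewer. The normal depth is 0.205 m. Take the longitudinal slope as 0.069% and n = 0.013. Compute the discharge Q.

Q = 0.0486 m³/s

For a circular section of diameter D = 0.768 m at depth y = 0.205 m, the central angle is θ = 2 arccos(1 − 2y/D) = 2.172 rad. Then A = (D²/8)(θ − sin θ) = 0.09931 m² and P = Dθ/2 = 0.8339 m.
Hydraulic radius R = A/P = 0.09931/0.8339 = 0.1191 m.
Manning's equation: Q = (1/n) A R^(2/3) S^(1/2) = (1/0.013) × 0.09931 × 0.1191^(2/3) × 0.00069^(1/2) = 0.0486 m³/s.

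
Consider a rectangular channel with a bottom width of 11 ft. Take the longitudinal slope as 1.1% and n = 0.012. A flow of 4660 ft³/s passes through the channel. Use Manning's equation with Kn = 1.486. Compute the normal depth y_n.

Manning's equation rearranged: A R^(2/3) = nQ / (1.486·√S) = 0.012 × 4660 / (1.486 × √0.011) = 358.8.
At y = 16.8 ft: A R^(2/3) = 476.7 — over.
At y = 11.7 ft: A R^(2/3) = 310.2 — short.
At y = 13.2 ft: A R^(2/3) = 358.7 — ≈ 358.8.

y_n = 13.2 ft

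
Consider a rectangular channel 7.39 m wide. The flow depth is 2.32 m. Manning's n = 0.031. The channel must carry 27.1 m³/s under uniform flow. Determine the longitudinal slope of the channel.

S = 0.0015

Flow area A = b·y = 7.39 × 2.32 = 17.14 m². Wetted perimeter P = b + 2y = 7.39 + 2×2.32 = 12.03 m.
Hydraulic radius R = A/P = 17.14/12.03 = 1.425 m.
From Manning's equation, S = [nQ / (1 A R^(2/3))]² = [0.031 × 27.1 / (1 × 17.14 × 1.425^(2/3))]² = 0.0015.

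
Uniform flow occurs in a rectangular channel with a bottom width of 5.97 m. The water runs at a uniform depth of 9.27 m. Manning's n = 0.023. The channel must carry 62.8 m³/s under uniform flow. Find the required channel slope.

S = 0.00023

Flow area A = b·y = 5.97 × 9.27 = 55.34 m². Wetted perimeter P = b + 2y = 5.97 + 2×9.27 = 24.51 m.
Hydraulic radius R = A/P = 55.34/24.51 = 2.258 m.
From Manning's equation, S = [nQ / (1 A R^(2/3))]² = [0.023 × 62.8 / (1 × 55.34 × 2.258^(2/3))]² = 0.00023.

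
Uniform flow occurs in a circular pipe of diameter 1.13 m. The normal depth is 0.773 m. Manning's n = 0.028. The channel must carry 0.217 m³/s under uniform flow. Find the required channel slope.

For a circular section of diameter D = 1.13 m at depth y = 0.773 m, the central angle is θ = 2 arccos(1 − 2y/D) = 3.896 rad. Then A = (D²/8)(θ − sin θ) = 0.7311 m² and P = Dθ/2 = 2.201 m.
Hydraulic radius R = A/P = 0.7311/2.201 = 0.3321 m.
From Manning's equation, S = [nQ / (1 A R^(2/3))]² = [0.028 × 0.217 / (1 × 0.7311 × 0.3321^(2/3))]² = 0.0003.

S = 0.0003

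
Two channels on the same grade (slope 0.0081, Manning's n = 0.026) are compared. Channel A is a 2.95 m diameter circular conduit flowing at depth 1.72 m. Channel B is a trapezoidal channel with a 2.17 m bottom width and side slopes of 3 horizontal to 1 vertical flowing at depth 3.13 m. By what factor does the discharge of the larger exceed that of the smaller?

14.1

Channel A: For a circular section of diameter D = 2.95 m at depth y = 1.72 m, the central angle is θ = 2 arccos(1 − 2y/D) = 3.475 rad. Then A = (D²/8)(θ − sin θ) = 4.137 m² and P = Dθ/2 = 5.126 m. Hydraulic radius R = A/P = 4.137/5.126 = 0.807 m. Q_A = (1/0.026)·4.137·0.807^(2/3)·√0.0081 = 12.41 m³/s.
Channel B: With bottom width b = 2.17 m and side slope z = 3: A = (b + zy)y = (2.17 + 3×3.13)×3.13 = 36.18 m²; P = b + 2y√(1+z²) = 2.17 + 2×3.13×3.162 = 21.97 m. Hydraulic radius R = A/P = 36.18/21.97 = 1.647 m. Q_B = (1/0.026)·36.18·1.647^(2/3)·√0.0081 = 174.7 m³/s.
The larger discharge is 174.7 m³/s and the smaller is 12.41 m³/s; the ratio is 14.1.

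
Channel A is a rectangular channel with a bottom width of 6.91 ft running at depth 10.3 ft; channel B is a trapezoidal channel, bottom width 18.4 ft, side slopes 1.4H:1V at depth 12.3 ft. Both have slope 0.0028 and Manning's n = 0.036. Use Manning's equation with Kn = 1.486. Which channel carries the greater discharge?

Channel A: Flow area A = b·y = 6.91 × 10.3 = 71.17 ft². Wetted perimeter P = b + 2y = 6.91 + 2×10.3 = 27.51 ft. Hydraulic radius R = A/P = 71.17/27.51 = 2.587 ft. Q_A = (1.486/0.036)·71.17·2.587^(2/3)·√0.0028 = 293 ft³/s.
Channel B: With bottom width b = 18.4 ft and side slope z = 1.4: A = (b + zy)y = (18.4 + 1.4×12.3)×12.3 = 438.1 ft²; P = b + 2y√(1+z²) = 18.4 + 2×12.3×1.72 = 60.72 ft. Hydraulic radius R = A/P = 438.1/60.72 = 7.215 ft. Q_B = (1.486/0.036)·438.1·7.215^(2/3)·√0.0028 = 3573 ft³/s.
Q_A = 293 ft³/s vs Q_B = 3573 ft³/s, so channel B carries more.

channel B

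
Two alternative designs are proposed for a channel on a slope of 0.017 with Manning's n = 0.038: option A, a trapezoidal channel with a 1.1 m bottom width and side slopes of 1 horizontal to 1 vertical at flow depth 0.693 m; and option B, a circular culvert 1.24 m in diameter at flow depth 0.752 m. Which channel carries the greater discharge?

channel A

Channel A: With bottom width b = 1.1 m and side slope z = 1: A = (b + zy)y = (1.1 + 1×0.693)×0.693 = 1.243 m²; P = b + 2y√(1+z²) = 1.1 + 2×0.693×1.414 = 3.06 m. Hydraulic radius R = A/P = 1.243/3.06 = 0.406 m. Q_A = (1/0.038)·1.243·0.406^(2/3)·√0.017 = 2.338 m³/s.
Channel B: For a circular section of diameter D = 1.24 m at depth y = 0.752 m, the central angle is θ = 2 arccos(1 − 2y/D) = 3.571 rad. Then A = (D²/8)(θ − sin θ) = 0.7662 m² and P = Dθ/2 = 2.214 m. Hydraulic radius R = A/P = 0.7662/2.214 = 0.3461 m. Q_B = (1/0.038)·0.7662·0.3461^(2/3)·√0.017 = 1.296 m³/s.
Q_A = 2.338 m³/s vs Q_B = 1.296 m³/s, so channel A carries more.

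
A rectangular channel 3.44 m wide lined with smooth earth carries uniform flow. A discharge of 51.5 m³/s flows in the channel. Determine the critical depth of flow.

For a rectangular channel, critical depth y_c = (q²/g)^(1/3) where q = Q/b = 51.5/3.44 = 14.97 m²/s.
So y_c = (14.97²/9.81)^(1/3) = 2.84 m.

y_c = 2.84 m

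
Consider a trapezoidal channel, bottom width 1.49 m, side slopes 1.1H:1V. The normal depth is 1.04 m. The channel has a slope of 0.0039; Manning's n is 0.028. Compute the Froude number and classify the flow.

With bottom width b = 1.49 m and side slope z = 1.1: A = (b + zy)y = (1.49 + 1.1×1.04)×1.04 = 2.739 m²; P = b + 2y√(1+z²) = 1.49 + 2×1.04×1.487 = 4.582 m.
Hydraulic radius R = A/P = 2.739/4.582 = 0.5978 m.
V = (1/n) R^(2/3) √S = (1/0.028) × 0.5978^(2/3) × √0.0039 = 1.583 m/s. Hydraulic depth D_h = A/T = 2.739/3.778 = 0.7251 m.
Froude number Fr = V/√(g·D_h) = 1.583/√(9.81×0.7251) = 0.593, which is less than 1, so the flow is subcritical.

subcritical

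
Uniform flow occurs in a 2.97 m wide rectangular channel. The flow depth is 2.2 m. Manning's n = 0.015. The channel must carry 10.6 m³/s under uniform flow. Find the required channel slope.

Flow area A = b·y = 2.97 × 2.2 = 6.534 m². Wetted perimeter P = b + 2y = 2.97 + 2×2.2 = 7.37 m.
Hydraulic radius R = A/P = 6.534/7.37 = 0.8866 m.
From Manning's equation, S = [nQ / (1 A R^(2/3))]² = [0.015 × 10.6 / (1 × 6.534 × 0.8866^(2/3))]² = 0.000695.

S = 0.000695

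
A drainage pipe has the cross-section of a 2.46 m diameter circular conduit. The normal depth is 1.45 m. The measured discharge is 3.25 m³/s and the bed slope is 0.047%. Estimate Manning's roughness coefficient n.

For a circular section of diameter D = 2.46 m at depth y = 1.45 m, the central angle is θ = 2 arccos(1 − 2y/D) = 3.501 rad. Then A = (D²/8)(θ − sin θ) = 2.915 m² and P = Dθ/2 = 4.307 m.
Hydraulic radius R = A/P = 2.915/4.307 = 0.6768 m.
Rearranging Manning's equation: n = (1/Q) A R^(2/3) S^(1/2) = (1/3.25) × 2.915 × 0.6768^(2/3) × √0.00047 = 0.015.

n = 0.015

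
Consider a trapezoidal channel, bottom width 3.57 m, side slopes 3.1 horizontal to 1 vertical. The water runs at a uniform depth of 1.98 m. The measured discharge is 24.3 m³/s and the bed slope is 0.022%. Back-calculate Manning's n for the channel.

n = 0.013

With bottom width b = 3.57 m and side slope z = 3.1: A = (b + zy)y = (3.57 + 3.1×1.98)×1.98 = 19.22 m²; P = b + 2y√(1+z²) = 3.57 + 2×1.98×3.257 = 16.47 m.
Hydraulic radius R = A/P = 19.22/16.47 = 1.167 m.
Rearranging Manning's equation: n = (1/Q) A R^(2/3) S^(1/2) = (1/24.3) × 19.22 × 1.167^(2/3) × √0.00022 = 0.013.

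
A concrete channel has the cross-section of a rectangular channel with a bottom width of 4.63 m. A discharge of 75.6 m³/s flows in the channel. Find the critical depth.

y_c = 3.01 m

For a rectangular channel, critical depth y_c = (q²/g)^(1/3) where q = Q/b = 75.6/4.63 = 16.33 m²/s.
So y_c = (16.33²/9.81)^(1/3) = 3.01 m.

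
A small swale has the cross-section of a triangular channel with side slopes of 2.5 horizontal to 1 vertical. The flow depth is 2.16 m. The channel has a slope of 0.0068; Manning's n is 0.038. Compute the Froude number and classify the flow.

For a triangular section with side slope z = 2.5: A = zy² = 2.5×2.16² = 11.66 m²; P = 2y√(1+z²) = 2×2.16×2.693 = 11.63 m.
Hydraulic radius R = A/P = 11.66/11.63 = 1.003 m.
V = (1/n) R^(2/3) √S = (1/0.038) × 1.003^(2/3) × √0.0068 = 2.174 m/s. Hydraulic depth D_h = A/T = 11.66/10.8 = 1.08 m.
Froude number Fr = V/√(g·D_h) = 2.174/√(9.81×1.08) = 0.668, which is less than 1, so the flow is subcritical.

subcritical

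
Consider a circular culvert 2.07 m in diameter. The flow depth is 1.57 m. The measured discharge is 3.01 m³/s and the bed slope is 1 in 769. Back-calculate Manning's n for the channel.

n = 0.024

For a circular section of diameter D = 2.07 m at depth y = 1.57 m, the central angle is θ = 2 arccos(1 − 2y/D) = 4.228 rad. Then A = (D²/8)(θ − sin θ) = 2.739 m² and P = Dθ/2 = 4.376 m.
Hydraulic radius R = A/P = 2.739/4.376 = 0.6258 m.
Rearranging Manning's equation: n = (1/Q) A R^(2/3) S^(1/2) = (1/3.01) × 2.739 × 0.6258^(2/3) × √0.0013 = 0.024.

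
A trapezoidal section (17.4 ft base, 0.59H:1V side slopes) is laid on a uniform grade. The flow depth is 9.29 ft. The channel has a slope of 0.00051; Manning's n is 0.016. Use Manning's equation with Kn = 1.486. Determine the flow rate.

With bottom width b = 17.4 ft and side slope z = 0.59: A = (b + zy)y = (17.4 + 0.59×9.29)×9.29 = 212.6 ft²; P = b + 2y√(1+z²) = 17.4 + 2×9.29×1.161 = 38.97 ft.
Hydraulic radius R = A/P = 212.6/38.97 = 5.454 ft.
Manning's equation: Q = (1.486/n) A R^(2/3) S^(1/2) = (1.486/0.016) × 212.6 × 5.454^(2/3) × 0.00051^(1/2) = 1380 ft³/s.

Q = 1380 ft³/s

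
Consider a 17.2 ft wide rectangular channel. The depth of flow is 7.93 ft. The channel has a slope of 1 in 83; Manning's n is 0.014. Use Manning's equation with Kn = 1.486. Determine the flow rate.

Q = 4090 ft³/s

Flow area A = b·y = 17.2 × 7.93 = 136.4 ft². Wetted perimeter P = b + 2y = 17.2 + 2×7.93 = 33.06 ft.
Hydraulic radius R = A/P = 136.4/33.06 = 4.126 ft.
Manning's equation: Q = (1.486/n) A R^(2/3) S^(1/2) = (1.486/0.014) × 136.4 × 4.126^(2/3) × 0.01205^(1/2) = 4090 ft³/s.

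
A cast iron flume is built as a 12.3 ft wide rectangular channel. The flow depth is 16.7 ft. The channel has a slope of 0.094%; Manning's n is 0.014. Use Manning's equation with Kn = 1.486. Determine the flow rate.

Q = 1820 ft³/s

Flow area A = b·y = 12.3 × 16.7 = 205.4 ft². Wetted perimeter P = b + 2y = 12.3 + 2×16.7 = 45.7 ft.
Hydraulic radius R = A/P = 205.4/45.7 = 4.495 ft.
Manning's equation: Q = (1.486/n) A R^(2/3) S^(1/2) = (1.486/0.014) × 205.4 × 4.495^(2/3) × 0.00094^(1/2) = 1820 ft³/s.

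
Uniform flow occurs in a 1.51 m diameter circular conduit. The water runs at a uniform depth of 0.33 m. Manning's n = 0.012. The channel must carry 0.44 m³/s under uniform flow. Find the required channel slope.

S = 0.00291

For a circular section of diameter D = 1.51 m at depth y = 0.33 m, the central angle is θ = 2 arccos(1 − 2y/D) = 1.946 rad. Then A = (D²/8)(θ − sin θ) = 0.2894 m² and P = Dθ/2 = 1.469 m.
Hydraulic radius R = A/P = 0.2894/1.469 = 0.197 m.
From Manning's equation, S = [nQ / (1 A R^(2/3))]² = [0.012 × 0.44 / (1 × 0.2894 × 0.197^(2/3))]² = 0.00291.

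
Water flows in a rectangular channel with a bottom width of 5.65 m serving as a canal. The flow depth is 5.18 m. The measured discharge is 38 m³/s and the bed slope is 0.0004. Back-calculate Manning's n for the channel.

n = 0.023

Flow area A = b·y = 5.65 × 5.18 = 29.27 m². Wetted perimeter P = b + 2y = 5.65 + 2×5.18 = 16.01 m.
Hydraulic radius R = A/P = 29.27/16.01 = 1.828 m.
Rearranging Manning's equation: n = (1/Q) A R^(2/3) S^(1/2) = (1/38) × 29.27 × 1.828^(2/3) × √0.0004 = 0.023.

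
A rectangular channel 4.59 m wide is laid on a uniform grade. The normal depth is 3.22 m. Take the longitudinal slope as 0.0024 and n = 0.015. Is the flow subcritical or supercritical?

subcritical

Flow area A = b·y = 4.59 × 3.22 = 14.78 m². Wetted perimeter P = b + 2y = 4.59 + 2×3.22 = 11.03 m.
Hydraulic radius R = A/P = 14.78/11.03 = 1.34 m.
V = (1/n) R^(2/3) √S = (1/0.015) × 1.34^(2/3) × √0.0024 = 3.97 m/s. Hydraulic depth D_h = A/T = 14.78/4.59 = 3.22 m.
Froude number Fr = V/√(g·D_h) = 3.97/√(9.81×3.22) = 0.706, which is less than 1, so the flow is subcritical.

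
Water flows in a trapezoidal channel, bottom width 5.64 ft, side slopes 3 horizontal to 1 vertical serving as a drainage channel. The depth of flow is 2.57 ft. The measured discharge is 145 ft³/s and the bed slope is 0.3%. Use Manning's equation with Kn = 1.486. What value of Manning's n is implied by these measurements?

n = 0.026

With bottom width b = 5.64 ft and side slope z = 3: A = (b + zy)y = (5.64 + 3×2.57)×2.57 = 34.31 ft²; P = b + 2y√(1+z²) = 5.64 + 2×2.57×3.162 = 21.89 ft.
Hydraulic radius R = A/P = 34.31/21.89 = 1.567 ft.
Rearranging Manning's equation: n = (1.486/Q) A R^(2/3) S^(1/2) = (1.486/145) × 34.31 × 1.567^(2/3) × √0.003 = 0.026.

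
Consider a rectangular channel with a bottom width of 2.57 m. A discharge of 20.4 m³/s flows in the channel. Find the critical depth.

y_c = 1.86 m

For a rectangular channel, critical depth y_c = (q²/g)^(1/3) where q = Q/b = 20.4/2.57 = 7.938 m²/s.
So y_c = (7.938²/9.81)^(1/3) = 1.86 m.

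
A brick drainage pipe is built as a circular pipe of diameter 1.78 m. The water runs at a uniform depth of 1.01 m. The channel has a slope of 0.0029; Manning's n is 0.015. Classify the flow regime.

subcritical

For a circular section of diameter D = 1.78 m at depth y = 1.01 m, the central angle is θ = 2 arccos(1 − 2y/D) = 3.412 rad. Then A = (D²/8)(θ − sin θ) = 1.457 m² and P = Dθ/2 = 3.037 m.
Hydraulic radius R = A/P = 1.457/3.037 = 0.4798 m.
V = (1/n) R^(2/3) √S = (1/0.015) × 0.4798^(2/3) × √0.0029 = 2.2 m/s. Hydraulic depth D_h = A/T = 1.457/1.764 = 0.8262 m.
Froude number Fr = V/√(g·D_h) = 2.2/√(9.81×0.8262) = 0.773, which is less than 1, so the flow is subcritical.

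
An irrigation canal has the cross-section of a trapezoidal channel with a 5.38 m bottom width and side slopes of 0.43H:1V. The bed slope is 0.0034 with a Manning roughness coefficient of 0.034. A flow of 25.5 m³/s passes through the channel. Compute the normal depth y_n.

Manning's equation rearranged: A R^(2/3) = nQ / (1·√S) = 0.034 × 25.5 / (√0.0034) = 14.87.
Trying y = 2.44 m: A R^(2/3) = 20.26 — over.
Trying y = 1.43 m: A R^(2/3) = 8.626 — short.
Trying y = 2.01 m: A R^(2/3) = 14.85 — matches.

y_n = 2.01 m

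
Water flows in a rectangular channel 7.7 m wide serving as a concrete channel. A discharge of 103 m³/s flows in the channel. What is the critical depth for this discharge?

For a rectangular channel, critical depth y_c = (q²/g)^(1/3) where q = Q/b = 103/7.7 = 13.38 m²/s.
So y_c = (13.38²/9.81)^(1/3) = 2.63 m.

y_c = 2.63 m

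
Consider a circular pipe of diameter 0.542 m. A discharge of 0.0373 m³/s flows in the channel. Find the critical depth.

y_c = 0.125 m

At critical depth, Q² T / (g A³) = 1, i.e. A³/T = Q²/g = 0.0373²/9.81 = 0.0001418.
At y = 0.154 m: A³/T = 0.0003217 — high.
At y = 0.087 m: A³/T = 0.00003448 — low.
At y = 0.125 m: A³/T = 0.0001427 — ≈ 0.0001418.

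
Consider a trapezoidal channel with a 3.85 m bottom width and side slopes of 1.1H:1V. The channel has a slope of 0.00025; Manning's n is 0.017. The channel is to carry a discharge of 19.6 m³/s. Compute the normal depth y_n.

Manning's equation rearranged: A R^(2/3) = nQ / (1·√S) = 0.017 × 19.6 / (√0.00025) = 21.07.
Try y = 1.77 m: A R^(2/3) = 11.11 — too small.
Try y = 2.49 m: A R^(2/3) = 21.09 — ≈ 21.07.

y_n = 2.49 m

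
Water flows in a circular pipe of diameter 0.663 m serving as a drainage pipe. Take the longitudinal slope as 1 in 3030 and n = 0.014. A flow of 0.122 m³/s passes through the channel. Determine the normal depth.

Manning's equation rearranged: A R^(2/3) = nQ / (1·√S) = 0.014 × 0.122 / (√0.00033) = 0.09402.
Try y = 0.376 m: A R^(2/3) = 0.06409 — low.
Try y = 0.493 m: A R^(2/3) = 0.09404 — matches.

y_n = 0.493 m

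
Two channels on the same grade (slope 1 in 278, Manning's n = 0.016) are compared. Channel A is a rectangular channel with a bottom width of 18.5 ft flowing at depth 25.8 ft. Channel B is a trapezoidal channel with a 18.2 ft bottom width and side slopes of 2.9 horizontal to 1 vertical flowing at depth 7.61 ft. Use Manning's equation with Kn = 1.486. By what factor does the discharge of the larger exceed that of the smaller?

Channel A: Flow area A = b·y = 18.5 × 25.8 = 477.3 ft². Wetted perimeter P = b + 2y = 18.5 + 2×25.8 = 70.1 ft. Hydraulic radius R = A/P = 477.3/70.1 = 6.809 ft. Q_A = (1.486/0.016)·477.3·6.809^(2/3)·√0.003597 = 9551 ft³/s.
Channel B: With bottom width b = 18.2 ft and side slope z = 2.9: A = (b + zy)y = (18.2 + 2.9×7.61)×7.61 = 306.4 ft²; P = b + 2y√(1+z²) = 18.2 + 2×7.61×3.068 = 64.89 ft. Hydraulic radius R = A/P = 306.4/64.89 = 4.723 ft. Q_B = (1.486/0.016)·306.4·4.723^(2/3)·√0.003597 = 4805 ft³/s.
The larger discharge is 9551 ft³/s and the smaller is 4805 ft³/s; the ratio is 1.99.

1.99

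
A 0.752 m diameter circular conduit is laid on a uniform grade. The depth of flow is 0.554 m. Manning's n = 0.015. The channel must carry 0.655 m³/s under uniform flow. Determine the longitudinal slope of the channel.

S = 0.0057

For a circular section of diameter D = 0.752 m at depth y = 0.554 m, the central angle is θ = 2 arccos(1 − 2y/D) = 4.128 rad. Then A = (D²/8)(θ − sin θ) = 0.3507 m² and P = Dθ/2 = 1.552 m.
Hydraulic radius R = A/P = 0.3507/1.552 = 0.226 m.
From Manning's equation, S = [nQ / (1 A R^(2/3))]² = [0.015 × 0.655 / (1 × 0.3507 × 0.226^(2/3))]² = 0.0057.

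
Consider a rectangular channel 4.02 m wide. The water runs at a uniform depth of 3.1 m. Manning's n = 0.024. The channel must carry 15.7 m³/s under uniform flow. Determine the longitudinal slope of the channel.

S = 0.000702

Flow area A = b·y = 4.02 × 3.1 = 12.46 m². Wetted perimeter P = b + 2y = 4.02 + 2×3.1 = 10.22 m.
Hydraulic radius R = A/P = 12.46/10.22 = 1.219 m.
From Manning's equation, S = [nQ / (1 A R^(2/3))]² = [0.024 × 15.7 / (1 × 12.46 × 1.219^(2/3))]² = 0.000702.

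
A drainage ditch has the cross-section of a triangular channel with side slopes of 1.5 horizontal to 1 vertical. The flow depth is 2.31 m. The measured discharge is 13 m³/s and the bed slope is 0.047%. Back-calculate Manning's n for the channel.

n = 0.013

For a triangular section with side slope z = 1.5: A = zy² = 1.5×2.31² = 8.004 m²; P = 2y√(1+z²) = 2×2.31×1.803 = 8.329 m.
Hydraulic radius R = A/P = 8.004/8.329 = 0.961 m.
Rearranging Manning's equation: n = (1/Q) A R^(2/3) S^(1/2) = (1/13) × 8.004 × 0.961^(2/3) × √0.00047 = 0.013.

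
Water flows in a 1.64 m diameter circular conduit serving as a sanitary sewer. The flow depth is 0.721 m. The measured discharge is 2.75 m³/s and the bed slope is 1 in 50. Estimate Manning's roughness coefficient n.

For a circular section of diameter D = 1.64 m at depth y = 0.721 m, the central angle is θ = 2 arccos(1 − 2y/D) = 2.9 rad. Then A = (D²/8)(θ − sin θ) = 0.8942 m² and P = Dθ/2 = 2.378 m.
Hydraulic radius R = A/P = 0.8942/2.378 = 0.3761 m.
Rearranging Manning's equation: n = (1/Q) A R^(2/3) S^(1/2) = (1/2.75) × 0.8942 × 0.3761^(2/3) × √0.02 = 0.024.

n = 0.024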